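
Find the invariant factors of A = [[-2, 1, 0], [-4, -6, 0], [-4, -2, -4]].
x + 4, (x + 4)^2

The Jordan structure of A has elementary divisors (x + 4)^2, (x + 4). Arranging the block sizes at each eigenvalue in decreasing order and taking row products gives the invariant factors.

Invariant factors (smallest first, each dividing the next): x + 4, (x + 4)^2.

Check: the last factor (x + 4)^2 is the minimal polynomial, and the product (x + 4)^3 is the characteristic polynomial.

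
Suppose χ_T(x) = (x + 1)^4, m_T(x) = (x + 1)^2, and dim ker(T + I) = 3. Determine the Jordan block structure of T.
λ = -1: algebraic multiplicity 4 (exponent in χ_T), largest block size 2 (exponent in m_T), 3 blocks (geometric multiplicity). These force block sizes [2, 1, 1].

Jordan blocks: (-1, 2), (-1, 1), (-1, 1)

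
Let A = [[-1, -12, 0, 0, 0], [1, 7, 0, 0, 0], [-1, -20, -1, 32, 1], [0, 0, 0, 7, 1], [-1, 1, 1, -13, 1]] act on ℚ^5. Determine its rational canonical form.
The invariant factors of A (the non-unit diagonal entries of the Smith normal form of xI - A over ℚ[x]) are (x - 5)(x - 1), (x - 5)(x - 1)^2, each dividing the next. The characteristic polynomial is their product, (x - 5)^2(x - 1)^3.

The rational canonical form is the block-diagonal matrix of companion matrices C(f_i):
R = [[0, -5, 0, 0, 0], [1, 6, 0, 0, 0], [0, 0, 0, 0, 5], [0, 0, 1, 0, -11], [0, 0, 0, 1, 7]].

R = [[0, -5, 0, 0, 0], [1, 6, 0, 0, 0], [0, 0, 0, 0, 5], [0, 0, 1, 0, -11], [0, 0, 0, 1, 7]]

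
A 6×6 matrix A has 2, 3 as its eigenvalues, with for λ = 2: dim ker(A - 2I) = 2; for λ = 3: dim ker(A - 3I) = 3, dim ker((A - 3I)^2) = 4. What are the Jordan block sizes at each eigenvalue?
Jordan blocks: (2, 1), (2, 1), (3, 2), (3, 1), (3, 1)

λ = 2: successive nullity increments [2] count blocks of size ≥ k; block sizes are [1, 1].
λ = 3: successive nullity increments [3, 1] count blocks of size ≥ k; block sizes are [2, 1, 1].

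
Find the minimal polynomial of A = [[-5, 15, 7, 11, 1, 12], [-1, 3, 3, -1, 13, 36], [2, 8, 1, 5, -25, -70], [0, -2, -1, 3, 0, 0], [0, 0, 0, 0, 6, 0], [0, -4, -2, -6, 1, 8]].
The characteristic polynomial factors as (x - 6)^4(x + 4)^2. The minimal polynomial is ∏(x - λ)^{k_λ} where k_λ is the size of the largest Jordan block at λ.

For λ = -4: rank(A + 4I) = 5, and the largest Jordan block has size 2 (the smallest k with rank((A + 4I)^k) = rank((A + 4I)^(k+1))).
For λ = 6: rank(A - 6I) = 4, and the largest Jordan block has size 3 (the smallest k with rank((A - 6I)^k) = rank((A - 6I)^(k+1))).

So m_A(x) = (x - 6)^3(x + 4)^2.

m_A(x) = (x - 6)^3(x + 4)^2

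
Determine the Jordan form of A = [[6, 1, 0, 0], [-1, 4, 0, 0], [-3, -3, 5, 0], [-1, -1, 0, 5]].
J = [[5, 1, 0, 0], [0, 5, 0, 0], [0, 0, 5, 0], [0, 0, 0, 5]]

The characteristic polynomial is det(xI - A) = (x - 5)^4, so the eigenvalues are 5 (algebraic multiplicity 4).

For λ = 5: rank(A - 5I) = 1, rank((A - 5I)^2) = 0. The eigenspace has dimension 4 - 1 = 3, so there are 3 Jordan blocks; the rank sequence gives block sizes [2, 1, 1].

Assembling the blocks gives the Jordan form J above.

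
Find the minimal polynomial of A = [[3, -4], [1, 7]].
m_A(x) = (x - 5)^2

The characteristic polynomial factors as (x - 5)^2. The minimal polynomial is ∏(x - λ)^{k_λ} where k_λ is the size of the largest Jordan block at λ.

For λ = 5: rank(A - 5I) = 1, and the largest Jordan block has size 2 (the smallest k with rank((A - 5I)^k) = rank((A - 5I)^(k+1))).

So m_A(x) = (x - 5)^2.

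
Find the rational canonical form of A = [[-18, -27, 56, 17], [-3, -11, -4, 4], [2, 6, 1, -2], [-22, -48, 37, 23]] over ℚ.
The invariant factors of A (the non-unit diagonal entries of the Smith normal form of xI - A over ℚ[x]) are (x + 5)(x^3 - 4x - 5), each dividing the next. The characteristic polynomial is their product, (x + 5)(x^3 - 4x - 5).

The rational canonical form is the block-diagonal matrix of companion matrices C(f_i):
R = [[0, 0, 0, 25], [1, 0, 0, 25], [0, 1, 0, 4], [0, 0, 1, -5]].

Note the characteristic polynomial does not split into linear factors over ℚ, so A has no Jordan form over ℚ; the rational canonical form exists over any field.

R = [[0, 0, 0, 25], [1, 0, 0, 25], [0, 1, 0, 4], [0, 0, 1, -5]]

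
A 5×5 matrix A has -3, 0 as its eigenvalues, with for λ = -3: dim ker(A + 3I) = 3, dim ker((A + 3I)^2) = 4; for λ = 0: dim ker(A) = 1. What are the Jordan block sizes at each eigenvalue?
Jordan blocks: (-3, 2), (-3, 1), (-3, 1), (0, 1)

λ = -3: successive nullity increments [3, 1] count blocks of size ≥ k; block sizes are [2, 1, 1].
λ = 0: successive nullity increments [1] count blocks of size ≥ k; block sizes are [1].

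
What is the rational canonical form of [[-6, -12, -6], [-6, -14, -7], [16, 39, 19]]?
The invariant factors of A (the non-unit diagonal entries of the Smith normal form of xI - A over ℚ[x]) are (x + 2)(x^2 - x + 3), each dividing the next. The characteristic polynomial is their product, (x + 2)(x^2 - x + 3).

The rational canonical form is the block-diagonal matrix of companion matrices C(f_i):
R = [[0, 0, -6], [1, 0, -1], [0, 1, -1]].

Note the characteristic polynomial does not split into linear factors over ℚ, so A has no Jordan form over ℚ; the rational canonical form exists over any field.

R = [[0, 0, -6], [1, 0, -1], [0, 1, -1]]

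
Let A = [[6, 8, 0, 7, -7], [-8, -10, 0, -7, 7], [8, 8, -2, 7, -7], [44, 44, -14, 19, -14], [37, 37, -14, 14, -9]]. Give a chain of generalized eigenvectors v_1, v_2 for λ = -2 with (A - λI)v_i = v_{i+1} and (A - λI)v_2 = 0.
We seek v_1 ∈ ker((A + 2I)^2) \ ker(A + 2I), then set v_{i+1} = (A + 2I) v_i.

One such chain is v_1 = [[0, 1, 1, -2, -1]]^T, v_2 = [[1, -1, 1, 2, 2]]^T. Check: (A + 2I) v_2 = [[0, 0, 0, 0, 0]]^T = 0.

v_1 = [[0, 1, 1, -2, -1]]^T, v_2 = [[1, -1, 1, 2, 2]]^T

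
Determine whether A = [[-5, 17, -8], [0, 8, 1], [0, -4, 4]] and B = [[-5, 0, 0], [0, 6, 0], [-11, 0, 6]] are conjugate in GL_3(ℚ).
Both have characteristic polynomial (x - 6)^2(x + 5), but the minimal polynomial of A is (x - 6)^2(x + 5) while the minimal polynomial of B is (x - 6)(x + 5). The minimal polynomial is a similarity invariant, so A and B are not similar.

No.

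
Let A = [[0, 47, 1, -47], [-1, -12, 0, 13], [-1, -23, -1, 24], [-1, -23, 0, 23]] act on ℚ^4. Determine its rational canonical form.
The invariant factors of A (the non-unit diagonal entries of the Smith normal form of xI - A over ℚ[x]) are (x - 6)^2(x + 1)^2, each dividing the next. The characteristic polynomial is their product, (x - 6)^2(x + 1)^2.

The rational canonical form is the block-diagonal matrix of companion matrices C(f_i):
R = [[0, 0, 0, -36], [1, 0, 0, -60], [0, 1, 0, -13], [0, 0, 1, 10]].

R = [[0, 0, 0, -36], [1, 0, 0, -60], [0, 1, 0, -13], [0, 0, 1, 10]]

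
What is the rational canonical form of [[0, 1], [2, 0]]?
R = [[0, 2], [1, 0]]

The invariant factors of A (the non-unit diagonal entries of the Smith normal form of xI - A over ℚ[x]) are x^2 - 2, each dividing the next. The characteristic polynomial is their product, x^2 - 2.

The rational canonical form is the block-diagonal matrix of companion matrices C(f_i):
R = [[0, 2], [1, 0]].

Note the characteristic polynomial does not split into linear factors over ℚ, so A has no Jordan form over ℚ; the rational canonical form exists over any field.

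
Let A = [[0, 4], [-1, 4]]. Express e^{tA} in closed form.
e^{tA} = [[(1 - 2*t)*e^{2*t}, 4*t*e^{2*t}], [-t*e^{2*t}, (2*t + 1)*e^{2*t}]]

A has Jordan form J = [[2, 1], [0, 2]] with A = PJP^{-1}, so e^{tA} = P e^{tJ} P^{-1}.

For a Jordan block J_k(λ), e^{tJ_k(λ)} = e^{λt} · (I + tN + t^2 N^2/2! + ... + t^{k-1} N^{k-1}/(k-1)!) where N is the nilpotent superdiagonal part.

Assembling the blocks and conjugating back gives the entries of e^{tA} as shown above.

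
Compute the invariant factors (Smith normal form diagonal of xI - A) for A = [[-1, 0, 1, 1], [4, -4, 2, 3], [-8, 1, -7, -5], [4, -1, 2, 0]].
(x + 3)^2, (x + 3)^2

The Jordan structure of A has elementary divisors (x + 3)^2, (x + 3)^2. Arranging the block sizes at each eigenvalue in decreasing order and taking row products gives the invariant factors.

Invariant factors (smallest first, each dividing the next): (x + 3)^2, (x + 3)^2.

Check: the last factor (x + 3)^2 is the minimal polynomial, and the product (x + 3)^4 is the characteristic polynomial.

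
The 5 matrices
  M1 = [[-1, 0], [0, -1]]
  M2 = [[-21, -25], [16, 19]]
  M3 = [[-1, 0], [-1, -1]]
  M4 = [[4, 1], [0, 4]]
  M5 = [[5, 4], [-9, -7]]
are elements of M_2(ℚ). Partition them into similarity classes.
Characteristic polynomials: χ_{M1} = (x + 1)^2, χ_{M2} = (x + 1)^2, χ_{M3} = (x + 1)^2, χ_{M4} = (x - 4)^2, χ_{M5} = (x + 1)^2.

{M1}: invariant factors x + 1, x + 1.

{M2, M3, M5}: invariant factors (x + 1)^2.

{M4}: invariant factors (x - 4)^2.

Matrices are similar if and only if their invariant-factor lists agree; the partition into similarity classes is {M1}, {M2, M3, M5}, {M4}.

3 classes: {M1}, {M2, M3, M5}, {M4}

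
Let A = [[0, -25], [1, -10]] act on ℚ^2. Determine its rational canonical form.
The invariant factors of A (the non-unit diagonal entries of the Smith normal form of xI - A over ℚ[x]) are (x + 5)^2, each dividing the next. The characteristic polynomial is their product, (x + 5)^2.

The rational canonical form is the block-diagonal matrix of companion matrices C(f_i):
R = [[0, -25], [1, -10]].

R = [[0, -25], [1, -10]]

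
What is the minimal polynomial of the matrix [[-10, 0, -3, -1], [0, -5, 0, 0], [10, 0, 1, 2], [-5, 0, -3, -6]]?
m_A(x) = (x + 5)^2

The characteristic polynomial factors as (x + 5)^4. The minimal polynomial is ∏(x - λ)^{k_λ} where k_λ is the size of the largest Jordan block at λ.

For λ = -5: rank(A + 5I) = 1, and the largest Jordan block has size 2 (the smallest k with rank((A + 5I)^k) = rank((A + 5I)^(k+1))).

So m_A(x) = (x + 5)^2.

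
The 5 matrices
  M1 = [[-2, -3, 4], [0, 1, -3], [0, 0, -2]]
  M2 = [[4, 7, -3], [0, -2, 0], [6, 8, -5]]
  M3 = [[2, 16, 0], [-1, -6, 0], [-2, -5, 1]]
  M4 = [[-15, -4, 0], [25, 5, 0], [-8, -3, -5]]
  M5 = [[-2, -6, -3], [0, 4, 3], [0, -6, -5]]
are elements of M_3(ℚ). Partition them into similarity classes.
3 classes: {M1, M2, M3}, {M4}, {M5}

Characteristic polynomials: χ_{M1} = (x - 1)(x + 2)^2, χ_{M2} = (x - 1)(x + 2)^2, χ_{M3} = (x - 1)(x + 2)^2, χ_{M4} = (x + 5)^3, χ_{M5} = (x - 1)(x + 2)^2.

{M1, M2, M3}: invariant factors (x - 1)(x + 2)^2.

{M4}: invariant factors (x + 5)^3.

{M5}: invariant factors x + 2, (x - 1)(x + 2).

Matrices are similar if and only if their invariant-factor lists agree; the partition into similarity classes is {M1, M2, M3}, {M4}, {M5}.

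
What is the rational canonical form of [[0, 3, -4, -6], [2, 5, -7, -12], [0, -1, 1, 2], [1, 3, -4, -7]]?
The invariant factors of A (the non-unit diagonal entries of the Smith normal form of xI - A over ℚ[x]) are x^3(x + 1), each dividing the next. The characteristic polynomial is their product, x^3(x + 1).

The rational canonical form is the block-diagonal matrix of companion matrices C(f_i):
R = [[0, 0, 0, 0], [1, 0, 0, 0], [0, 1, 0, 0], [0, 0, 1, -1]].

R = [[0, 0, 0, 0], [1, 0, 0, 0], [0, 1, 0, 0], [0, 0, 1, -1]]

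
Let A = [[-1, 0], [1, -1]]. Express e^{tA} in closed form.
e^{tA} = [[e^{-t}, 0], [t*e^{-t}, e^{-t}]]

A has Jordan form J = [[-1, 1], [0, -1]] with A = PJP^{-1}, so e^{tA} = P e^{tJ} P^{-1}.

For a Jordan block J_k(λ), e^{tJ_k(λ)} = e^{λt} · (I + tN + t^2 N^2/2! + ... + t^{k-1} N^{k-1}/(k-1)!) where N is the nilpotent superdiagonal part.

Assembling the blocks and conjugating back gives the entries of e^{tA} as shown above.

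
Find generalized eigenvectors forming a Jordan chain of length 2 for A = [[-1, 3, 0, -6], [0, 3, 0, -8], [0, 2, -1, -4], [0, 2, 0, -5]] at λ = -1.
We seek v_1 ∈ ker((A + I)^2) \ ker(A + I), then set v_{i+1} = (A + I) v_i.

One such chain is v_1 = [[0, -1, 0, -1]]^T, v_2 = [[3, 4, 2, 2]]^T. Check: (A + I) v_2 = [[0, 0, 0, 0]]^T = 0.

v_1 = [[0, -1, 0, -1]]^T, v_2 = [[3, 4, 2, 2]]^T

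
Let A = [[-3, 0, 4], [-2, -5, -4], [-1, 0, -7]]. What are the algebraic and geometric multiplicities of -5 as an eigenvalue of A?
The characteristic polynomial is (x + 5)^3, so the factor x + 5 appears with exponent 3: the algebraic multiplicity is 3.

rank(A + 5I) = 1, so the eigenspace has dimension 3 - 1 = 2: the geometric multiplicity is 2.

Since 2 < 3, A is not diagonalizable.

algebraic multiplicity 3, geometric multiplicity 2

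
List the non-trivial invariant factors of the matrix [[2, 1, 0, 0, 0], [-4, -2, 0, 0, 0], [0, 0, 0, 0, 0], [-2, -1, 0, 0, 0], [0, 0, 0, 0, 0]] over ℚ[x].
The Jordan structure of A has elementary divisors x^2, x, x, x. Arranging the block sizes at each eigenvalue in decreasing order and taking row products gives the invariant factors.

Invariant factors (smallest first, each dividing the next): x, x, x, x^2.

Check: the last factor x^2 is the minimal polynomial, and the product x^5 is the characteristic polynomial.

x, x, x, x^2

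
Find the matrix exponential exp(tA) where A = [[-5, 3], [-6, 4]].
A has Jordan form J = [[-2, 0], [0, 1]] with A = PJP^{-1}, so e^{tA} = P e^{tJ} P^{-1}.

For a Jordan block J_k(λ), e^{tJ_k(λ)} = e^{λt} · (I + tN + t^2 N^2/2! + ... + t^{k-1} N^{k-1}/(k-1)!) where N is the nilpotent superdiagonal part.

Assembling the blocks and conjugating back gives the entries of e^{tA} as shown above.

e^{tA} = [[-e^{t} + 2*e^{-2*t}, e^{t} - e^{-2*t}], [-2*e^{t} + 2*e^{-2*t}, 2*e^{t} - e^{-2*t}]]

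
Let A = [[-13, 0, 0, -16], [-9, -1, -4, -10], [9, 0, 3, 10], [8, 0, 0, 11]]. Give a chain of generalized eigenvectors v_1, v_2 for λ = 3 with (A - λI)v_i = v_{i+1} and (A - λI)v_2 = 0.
We seek v_1 ∈ ker((A - 3I)^2) \ ker(A - 3I), then set v_{i+1} = (A - 3I) v_i.

One such chain is v_1 = [[-1, -1, 1, 1]]^T, v_2 = [[0, -1, 1, 0]]^T. Check: (A - 3I) v_2 = [[0, 0, 0, 0]]^T = 0.

v_1 = [[-1, -1, 1, 1]]^T, v_2 = [[0, -1, 1, 0]]^T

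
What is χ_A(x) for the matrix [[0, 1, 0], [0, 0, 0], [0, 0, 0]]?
χ_A(x) = x^3

xI - A = [[x, -1, 0], [0, x, 0], [0, 0, x]].

Expanding det(xI - A) along the first row:
det(xI - A) = + (x)·det([[x, 0], [0, x]]) - (-1)·det([[0, 0], [0, x]]) + (0)·det([[0, x], [0, 0]]).

Evaluating gives χ_A(x) = x^3.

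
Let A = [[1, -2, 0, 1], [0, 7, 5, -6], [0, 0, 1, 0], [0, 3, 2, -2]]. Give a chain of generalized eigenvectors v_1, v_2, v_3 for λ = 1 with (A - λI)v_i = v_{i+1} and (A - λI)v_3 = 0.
v_1 = [[0, -2, 1, -1]]^T, v_2 = [[3, -1, 0, -1]]^T, v_3 = [[1, 0, 0, 0]]^T

We seek v_1 ∈ ker((A - I)^3) \ ker((A - I)^2), then set v_{i+1} = (A - I) v_i.

One such chain is v_1 = [[0, -2, 1, -1]]^T, v_2 = [[3, -1, 0, -1]]^T, v_3 = [[1, 0, 0, 0]]^T. Check: (A - I) v_3 = [[0, 0, 0, 0]]^T = 0.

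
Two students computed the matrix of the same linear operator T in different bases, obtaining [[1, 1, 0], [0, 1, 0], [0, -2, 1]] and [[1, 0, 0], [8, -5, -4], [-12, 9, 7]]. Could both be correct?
Two matrices over a field are similar if and only if they have the same invariant factors.

Both A and B have characteristic polynomial (x - 1)^3 and minimal polynomial (x - 1)^2. Computing further, both have invariant factors x - 1, (x - 1)^2. Hence A and B are similar.

Yes.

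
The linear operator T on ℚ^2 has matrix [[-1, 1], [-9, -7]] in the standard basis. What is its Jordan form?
J = [[-4, 1], [0, -4]]

The characteristic polynomial is det(xI - A) = (x + 4)^2, so the eigenvalues are -4 (algebraic multiplicity 2).

For λ = -4: rank(A + 4I) = 1, rank((A + 4I)^2) = 0. The eigenspace has dimension 2 - 1 = 1, so there is 1 Jordan block; the rank sequence gives block sizes [2].

Assembling the blocks gives the Jordan form J above.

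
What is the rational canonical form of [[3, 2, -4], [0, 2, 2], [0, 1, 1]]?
The invariant factors of A (the non-unit diagonal entries of the Smith normal form of xI - A over ℚ[x]) are x - 3, x(x - 3), each dividing the next. The characteristic polynomial is their product, x(x - 3)^2.

The rational canonical form is the block-diagonal matrix of companion matrices C(f_i):
R = [[3, 0, 0], [0, 0, 0], [0, 1, 3]].

R = [[3, 0, 0], [0, 0, 0], [0, 1, 3]]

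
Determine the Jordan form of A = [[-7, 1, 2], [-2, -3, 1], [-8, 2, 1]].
The characteristic polynomial is det(xI - A) = (x + 3)^3, so the eigenvalues are -3 (algebraic multiplicity 3).

For λ = -3: rank(A + 3I) = 2, rank((A + 3I)^2) = 1, rank((A + 3I)^3) = 0. The eigenspace has dimension 3 - 2 = 1, so there is 1 Jordan block; the rank sequence gives block sizes [3].

Assembling the blocks gives the Jordan form J above.

J = [[-3, 1, 0], [0, -3, 1], [0, 0, -3]]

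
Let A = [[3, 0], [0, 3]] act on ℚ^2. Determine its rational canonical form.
The invariant factors of A (the non-unit diagonal entries of the Smith normal form of xI - A over ℚ[x]) are x - 3, x - 3, each dividing the next. The characteristic polynomial is their product, (x - 3)^2.

The rational canonical form is the block-diagonal matrix of companion matrices C(f_i):
R = [[3, 0], [0, 3]].

R = [[3, 0], [0, 3]]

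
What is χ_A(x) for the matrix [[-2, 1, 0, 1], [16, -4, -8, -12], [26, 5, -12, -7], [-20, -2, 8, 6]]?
xI - A = [[x + 2, -1, 0, -1], [-16, x + 4, 8, 12], [-26, -5, x + 12, 7], [20, 2, -8, x - 6]].

Expanding det(xI - A) along the first row:
det(xI - A) = + (x + 2)·det([[x + 4, 8, 12], [-5, x + 12, 7], [2, -8, x - 6]]) - (-1)·det([[-16, 8, 12], [-26, x + 12, 7], [20, -8, x - 6]]) + (0)·det([[-16, x + 4, 12], [-26, -5, 7], [20, 2, x - 6]]) - (-1)·det([[-16, x + 4, 8], [-26, -5, x + 12], [20, 2, -8]]).

Evaluating gives χ_A(x) = x^4 + 12x^3 + 48x^2 + 64x = x(x + 4)^3.

χ_A(x) = x(x + 4)^3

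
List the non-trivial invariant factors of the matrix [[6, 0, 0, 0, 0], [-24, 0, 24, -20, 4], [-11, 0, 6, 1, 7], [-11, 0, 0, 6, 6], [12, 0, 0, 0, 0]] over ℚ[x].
The Jordan structure of A has elementary divisors x, x, (x - 6)^3. Arranging the block sizes at each eigenvalue in decreasing order and taking row products gives the invariant factors.

Invariant factors (smallest first, each dividing the next): x, x(x - 6)^3.

Check: the last factor x(x - 6)^3 is the minimal polynomial, and the product x^2(x - 6)^3 is the characteristic polynomial.

x, x(x - 6)^3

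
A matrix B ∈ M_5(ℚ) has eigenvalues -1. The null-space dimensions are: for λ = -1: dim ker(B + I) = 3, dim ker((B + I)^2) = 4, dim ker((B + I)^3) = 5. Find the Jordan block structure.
Jordan blocks: (-1, 3), (-1, 1), (-1, 1)

λ = -1: successive nullity increments [3, 1, 1] count blocks of size ≥ k; block sizes are [3, 1, 1].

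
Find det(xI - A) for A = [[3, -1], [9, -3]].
χ_A(x) = x^2

xI - A = [[x - 3, 1], [-9, x + 3]].

Expanding det(xI - A) along the first row:
det(xI - A) = + (x - 3)·det([[x + 3]]) - (1)·det([[-9]]).

Evaluating gives χ_A(x) = x^2.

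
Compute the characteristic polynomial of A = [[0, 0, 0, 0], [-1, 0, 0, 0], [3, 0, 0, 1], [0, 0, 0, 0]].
χ_A(x) = x^4

xI - A = [[x, 0, 0, 0], [1, x, 0, 0], [-3, 0, x, -1], [0, 0, 0, x]].

Expanding det(xI - A) along the first row:
det(xI - A) = + (x)·det([[x, 0, 0], [0, x, -1], [0, 0, x]]) - (0)·det([[1, 0, 0], [-3, x, -1], [0, 0, x]]) + (0)·det([[1, x, 0], [-3, 0, -1], [0, 0, x]]) - (0)·det([[1, x, 0], [-3, 0, x], [0, 0, 0]]).

Evaluating gives χ_A(x) = x^4.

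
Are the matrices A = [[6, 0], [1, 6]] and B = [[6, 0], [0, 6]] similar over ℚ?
No.

Both have characteristic polynomial (x - 6)^2, but the minimal polynomial of A is (x - 6)^2 while the minimal polynomial of B is x - 6. The minimal polynomial is a similarity invariant, so A and B are not similar.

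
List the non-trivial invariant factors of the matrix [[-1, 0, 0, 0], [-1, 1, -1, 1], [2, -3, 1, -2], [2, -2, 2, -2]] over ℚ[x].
The Jordan structure of A has elementary divisors (x + 1), x^3. Arranging the block sizes at each eigenvalue in decreasing order and taking row products gives the invariant factors.

Invariant factors (smallest first, each dividing the next): x^3(x + 1).

Check: the last factor x^3(x + 1) is the minimal polynomial, and the product x^3(x + 1) is the characteristic polynomial.

x^3(x + 1)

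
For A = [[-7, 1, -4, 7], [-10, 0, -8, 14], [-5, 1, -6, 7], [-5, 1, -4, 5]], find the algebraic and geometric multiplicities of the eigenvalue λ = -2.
The characteristic polynomial is (x + 2)^4, so the factor x + 2 appears with exponent 4: the algebraic multiplicity is 4.

rank(A + 2I) = 1, so the eigenspace has dimension 4 - 1 = 3: the geometric multiplicity is 3.

Since 3 < 4, A is not diagonalizable.

algebraic multiplicity 4, geometric multiplicity 3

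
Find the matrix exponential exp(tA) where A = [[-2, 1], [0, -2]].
A has Jordan form J = [[-2, 1], [0, -2]] with A = PJP^{-1}, so e^{tA} = P e^{tJ} P^{-1}.

For a Jordan block J_k(λ), e^{tJ_k(λ)} = e^{λt} · (I + tN + t^2 N^2/2! + ... + t^{k-1} N^{k-1}/(k-1)!) where N is the nilpotent superdiagonal part.

Assembling the blocks and conjugating back gives the entries of e^{tA} as shown above.

e^{tA} = [[e^{-2*t}, t*e^{-2*t}], [0, e^{-2*t}]]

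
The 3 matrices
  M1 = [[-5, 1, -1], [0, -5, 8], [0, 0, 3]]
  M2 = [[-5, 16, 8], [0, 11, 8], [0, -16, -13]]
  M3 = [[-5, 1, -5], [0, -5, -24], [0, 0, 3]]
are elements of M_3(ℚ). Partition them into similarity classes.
2 classes: {M1, M3}, {M2}

Characteristic polynomials: χ_{M1} = (x - 3)(x + 5)^2, χ_{M2} = (x - 3)(x + 5)^2, χ_{M3} = (x - 3)(x + 5)^2.

{M1, M3}: invariant factors (x - 3)(x + 5)^2.

{M2}: invariant factors x + 5, (x - 3)(x + 5).

Matrices are similar if and only if their invariant-factor lists agree; the partition into similarity classes is {M1, M3}, {M2}.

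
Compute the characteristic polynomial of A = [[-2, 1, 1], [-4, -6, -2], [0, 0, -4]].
xI - A = [[x + 2, -1, -1], [4, x + 6, 2], [0, 0, x + 4]].

Expanding det(xI - A) along the first row:
det(xI - A) = + (x + 2)·det([[x + 6, 2], [0, x + 4]]) - (-1)·det([[4, 2], [0, x + 4]]) + (-1)·det([[4, x + 6], [0, 0]]).

Evaluating gives χ_A(x) = x^3 + 12x^2 + 48x + 64 = (x + 4)^3.

χ_A(x) = (x + 4)^3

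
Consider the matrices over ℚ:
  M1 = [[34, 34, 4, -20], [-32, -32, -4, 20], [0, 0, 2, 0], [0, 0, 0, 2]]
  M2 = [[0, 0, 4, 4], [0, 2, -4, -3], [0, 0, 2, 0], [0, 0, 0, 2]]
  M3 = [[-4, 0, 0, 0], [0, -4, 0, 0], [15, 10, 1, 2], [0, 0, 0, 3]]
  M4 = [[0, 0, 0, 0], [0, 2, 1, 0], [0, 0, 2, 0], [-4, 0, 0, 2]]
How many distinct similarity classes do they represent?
3 classes: {M1}, {M2, M4}, {M3}

Characteristic polynomials: χ_{M1} = x(x - 2)^3, χ_{M2} = x(x - 2)^3, χ_{M3} = (x - 3)(x - 1)(x + 4)^2, χ_{M4} = x(x - 2)^3.

{M1}: invariant factors x - 2, x - 2, x(x - 2).

{M2, M4}: invariant factors x - 2, x(x - 2)^2.

{M3}: invariant factors x + 4, (x - 3)(x - 1)(x + 4).

Matrices are similar if and only if their invariant-factor lists agree; the partition into similarity classes is {M1}, {M2, M4}, {M3}.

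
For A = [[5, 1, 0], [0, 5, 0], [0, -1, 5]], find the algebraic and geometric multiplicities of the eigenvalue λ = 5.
algebraic multiplicity 3, geometric multiplicity 2

The characteristic polynomial is (x - 5)^3, so the factor x - 5 appears with exponent 3: the algebraic multiplicity is 3.

rank(A - 5I) = 1, so the eigenspace has dimension 3 - 1 = 2: the geometric multiplicity is 2.

Since 2 < 3, A is not diagonalizable.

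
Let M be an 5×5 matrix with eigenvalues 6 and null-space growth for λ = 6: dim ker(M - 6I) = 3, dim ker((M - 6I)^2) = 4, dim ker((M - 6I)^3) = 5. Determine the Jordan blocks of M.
Jordan blocks: (6, 3), (6, 1), (6, 1)

λ = 6: successive nullity increments [3, 1, 1] count blocks of size ≥ k; block sizes are [3, 1, 1].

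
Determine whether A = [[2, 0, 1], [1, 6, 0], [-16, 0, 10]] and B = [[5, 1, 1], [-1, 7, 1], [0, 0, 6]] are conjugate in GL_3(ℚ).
Both have characteristic polynomial (x - 6)^3, but the minimal polynomial of A is (x - 6)^3 while the minimal polynomial of B is (x - 6)^2. The minimal polynomial is a similarity invariant, so A and B are not similar.

No.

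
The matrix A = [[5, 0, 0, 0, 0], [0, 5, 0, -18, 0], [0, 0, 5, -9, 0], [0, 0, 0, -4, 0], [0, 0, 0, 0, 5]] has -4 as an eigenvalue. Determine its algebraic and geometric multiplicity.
algebraic multiplicity 1, geometric multiplicity 1

The characteristic polynomial is (x - 5)^4(x + 4), so the factor x + 4 appears with exponent 1: the algebraic multiplicity is 1.

rank(A + 4I) = 4, so the eigenspace has dimension 5 - 4 = 1: the geometric multiplicity is 1.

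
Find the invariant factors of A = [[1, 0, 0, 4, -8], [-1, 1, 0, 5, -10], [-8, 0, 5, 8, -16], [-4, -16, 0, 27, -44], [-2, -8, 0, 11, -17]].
x - 5, (x - 5)^2(x - 1)^2

The Jordan structure of A has elementary divisors (x - 1)^2, (x - 5)^2, (x - 5). Arranging the block sizes at each eigenvalue in decreasing order and taking row products gives the invariant factors.

Invariant factors (smallest first, each dividing the next): x - 5, (x - 5)^2(x - 1)^2.

Check: the last factor (x - 5)^2(x - 1)^2 is the minimal polynomial, and the product (x - 5)^3(x - 1)^2 is the characteristic polynomial.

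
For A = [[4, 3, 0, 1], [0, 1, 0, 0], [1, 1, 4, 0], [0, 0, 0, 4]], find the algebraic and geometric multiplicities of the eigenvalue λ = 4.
The characteristic polynomial is (x - 4)^3(x - 1), so the factor x - 4 appears with exponent 3: the algebraic multiplicity is 3.

rank(A - 4I) = 3, so the eigenspace has dimension 4 - 3 = 1: the geometric multiplicity is 1.

Since 1 < 3, A is not diagonalizable.

algebraic multiplicity 3, geometric multiplicity 1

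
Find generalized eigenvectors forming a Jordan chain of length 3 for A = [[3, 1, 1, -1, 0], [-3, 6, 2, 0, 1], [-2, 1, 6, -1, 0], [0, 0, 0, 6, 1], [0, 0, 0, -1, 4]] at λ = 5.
We seek v_1 ∈ ker((A - 5I)^3) \ ker((A - 5I)^2), then set v_{i+1} = (A - 5I) v_i.

One such chain is v_1 = [[0, 0, 1, 0, 0]]^T, v_2 = [[1, 2, 1, 0, 0]]^T, v_3 = [[1, 1, 1, 0, 0]]^T. Check: (A - 5I) v_3 = [[0, 0, 0, 0, 0]]^T = 0.

v_1 = [[0, 0, 1, 0, 0]]^T, v_2 = [[1, 2, 1, 0, 0]]^T, v_3 = [[1, 1, 1, 0, 0]]^T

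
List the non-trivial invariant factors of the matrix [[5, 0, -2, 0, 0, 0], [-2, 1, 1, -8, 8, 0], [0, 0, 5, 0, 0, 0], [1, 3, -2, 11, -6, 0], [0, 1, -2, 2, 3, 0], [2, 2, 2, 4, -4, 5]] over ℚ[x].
x - 5, (x - 5)^2, (x - 5)^3

The Jordan structure of A has elementary divisors (x - 5)^3, (x - 5)^2, (x - 5). Arranging the block sizes at each eigenvalue in decreasing order and taking row products gives the invariant factors.

Invariant factors (smallest first, each dividing the next): x - 5, (x - 5)^2, (x - 5)^3.

Check: the last factor (x - 5)^3 is the minimal polynomial, and the product (x - 5)^6 is the characteristic polynomial.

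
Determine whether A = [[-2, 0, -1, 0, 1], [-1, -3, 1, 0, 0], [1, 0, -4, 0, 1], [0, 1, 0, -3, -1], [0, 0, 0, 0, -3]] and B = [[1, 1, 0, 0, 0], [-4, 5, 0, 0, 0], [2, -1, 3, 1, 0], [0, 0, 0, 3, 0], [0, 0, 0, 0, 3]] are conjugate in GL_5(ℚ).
No.

trace(A) = -15 but trace(B) = 15. The trace is a similarity invariant, so A and B are not similar.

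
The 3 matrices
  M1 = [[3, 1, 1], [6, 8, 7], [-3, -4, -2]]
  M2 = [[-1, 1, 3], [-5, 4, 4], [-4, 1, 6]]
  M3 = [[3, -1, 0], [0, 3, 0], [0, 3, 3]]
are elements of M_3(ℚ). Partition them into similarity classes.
2 classes: {M1, M2}, {M3}

Characteristic polynomials: χ_{M1} = (x - 3)^3, χ_{M2} = (x - 3)^3, χ_{M3} = (x - 3)^3.

{M1, M2}: invariant factors (x - 3)^3.

{M3}: invariant factors x - 3, (x - 3)^2.

Matrices are similar if and only if their invariant-factor lists agree; the partition into similarity classes is {M1, M2}, {M3}.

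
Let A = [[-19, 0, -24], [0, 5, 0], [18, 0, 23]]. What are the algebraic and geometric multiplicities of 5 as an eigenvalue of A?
algebraic multiplicity 2, geometric multiplicity 2

The characteristic polynomial is (x - 5)^2(x + 1), so the factor x - 5 appears with exponent 2: the algebraic multiplicity is 2.

rank(A - 5I) = 1, so the eigenspace has dimension 3 - 1 = 2: the geometric multiplicity is 2.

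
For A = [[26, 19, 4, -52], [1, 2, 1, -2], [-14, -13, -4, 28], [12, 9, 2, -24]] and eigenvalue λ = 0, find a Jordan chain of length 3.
We seek v_1 ∈ ker(A^3) \ ker(A^2), then set v_{i+1} = A v_i.

One such chain is v_1 = [[1, -2, 4, 0]]^T, v_2 = [[4, 1, -4, 2]]^T, v_3 = [[3, -2, 3, 1]]^T. Check: A v_3 = [[0, 0, 0, 0]]^T = 0.

v_1 = [[1, -2, 4, 0]]^T, v_2 = [[4, 1, -4, 2]]^T, v_3 = [[3, -2, 3, 1]]^T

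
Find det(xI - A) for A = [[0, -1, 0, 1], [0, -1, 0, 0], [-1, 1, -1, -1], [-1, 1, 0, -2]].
χ_A(x) = (x + 1)^4

xI - A = [[x, 1, 0, -1], [0, x + 1, 0, 0], [1, -1, x + 1, 1], [1, -1, 0, x + 2]].

Expanding det(xI - A) along the first row:
det(xI - A) = + (x)·det([[x + 1, 0, 0], [-1, x + 1, 1], [-1, 0, x + 2]]) - (1)·det([[0, 0, 0], [1, x + 1, 1], [1, 0, x + 2]]) + (0)·det([[0, x + 1, 0], [1, -1, 1], [1, -1, x + 2]]) - (-1)·det([[0, x + 1, 0], [1, -1, x + 1], [1, -1, 0]]).

Evaluating gives χ_A(x) = x^4 + 4x^3 + 6x^2 + 4x + 1 = (x + 1)^4.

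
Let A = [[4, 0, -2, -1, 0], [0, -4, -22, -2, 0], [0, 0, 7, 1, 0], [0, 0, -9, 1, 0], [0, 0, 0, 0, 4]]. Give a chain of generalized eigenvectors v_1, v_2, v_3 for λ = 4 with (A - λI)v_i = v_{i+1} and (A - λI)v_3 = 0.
v_1 = [[-2, 0, 0, 1, 0]]^T, v_2 = [[-1, -2, 1, -3, 0]]^T, v_3 = [[1, 0, 0, 0, 0]]^T

We seek v_1 ∈ ker((A - 4I)^3) \ ker((A - 4I)^2), then set v_{i+1} = (A - 4I) v_i.

One such chain is v_1 = [[-2, 0, 0, 1, 0]]^T, v_2 = [[-1, -2, 1, -3, 0]]^T, v_3 = [[1, 0, 0, 0, 0]]^T. Check: (A - 4I) v_3 = [[0, 0, 0, 0, 0]]^T = 0.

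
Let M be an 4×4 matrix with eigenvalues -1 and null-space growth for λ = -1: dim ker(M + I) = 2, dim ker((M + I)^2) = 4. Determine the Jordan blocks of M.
Jordan blocks: (-1, 2), (-1, 2)

λ = -1: successive nullity increments [2, 2] count blocks of size ≥ k; block sizes are [2, 2].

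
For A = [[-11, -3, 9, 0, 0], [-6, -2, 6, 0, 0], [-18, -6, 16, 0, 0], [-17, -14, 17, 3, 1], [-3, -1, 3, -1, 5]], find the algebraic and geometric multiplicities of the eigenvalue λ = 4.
algebraic multiplicity 3, geometric multiplicity 1

The characteristic polynomial is (x - 4)^3(x - 1)(x + 2), so the factor x - 4 appears with exponent 3: the algebraic multiplicity is 3.

rank(A - 4I) = 4, so the eigenspace has dimension 5 - 4 = 1: the geometric multiplicity is 1.

Since 1 < 3, A is not diagonalizable.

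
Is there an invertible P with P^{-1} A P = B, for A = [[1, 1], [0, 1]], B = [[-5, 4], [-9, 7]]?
Two matrices over a field are similar if and only if they have the same invariant factors.

Both A and B have characteristic polynomial (x - 1)^2 and minimal polynomial (x - 1)^2. Computing further, both have invariant factors (x - 1)^2. Hence A and B are similar.

Yes.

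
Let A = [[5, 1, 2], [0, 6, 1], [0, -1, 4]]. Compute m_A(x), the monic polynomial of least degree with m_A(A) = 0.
The characteristic polynomial factors as (x - 5)^3. The minimal polynomial is ∏(x - λ)^{k_λ} where k_λ is the size of the largest Jordan block at λ.

For λ = 5: rank(A - 5I) = 2, and the largest Jordan block has size 3 (the smallest k with rank((A - 5I)^k) = rank((A - 5I)^(k+1))).

So m_A(x) = (x - 5)^3.

m_A(x) = (x - 5)^3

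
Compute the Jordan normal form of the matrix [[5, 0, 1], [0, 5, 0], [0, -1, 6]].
J = [[5, 1, 0], [0, 5, 0], [0, 0, 6]]

The characteristic polynomial is det(xI - A) = (x - 6)(x - 5)^2, so the eigenvalues are 5 (algebraic multiplicity 2), 6 (algebraic multiplicity 1).

For λ = 5: rank(A - 5I) = 2, rank((A - 5I)^2) = 1. The eigenspace has dimension 3 - 2 = 1, so there is 1 Jordan block; the rank sequence gives block sizes [2].

For λ = 6: algebraic multiplicity 1 gives one 1×1 block.

Assembling the blocks gives the Jordan form J above.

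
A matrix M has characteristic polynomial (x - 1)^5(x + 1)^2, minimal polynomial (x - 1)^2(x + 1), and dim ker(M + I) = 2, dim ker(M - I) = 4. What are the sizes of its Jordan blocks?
Jordan blocks: (-1, 1), (-1, 1), (1, 2), (1, 1), (1, 1), (1, 1)

λ = -1: algebraic multiplicity 2 (exponent in χ_M), largest block size 1 (exponent in m_M), 2 blocks (geometric multiplicity). These force block sizes [1, 1].
λ = 1: algebraic multiplicity 5 (exponent in χ_M), largest block size 2 (exponent in m_M), 4 blocks (geometric multiplicity). These force block sizes [2, 1, 1, 1].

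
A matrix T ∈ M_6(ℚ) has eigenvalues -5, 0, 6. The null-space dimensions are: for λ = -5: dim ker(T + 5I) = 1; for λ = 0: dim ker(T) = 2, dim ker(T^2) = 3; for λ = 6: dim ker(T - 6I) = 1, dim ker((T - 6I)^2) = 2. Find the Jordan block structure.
Jordan blocks: (-5, 1), (0, 2), (0, 1), (6, 2)

λ = -5: successive nullity increments [1] count blocks of size ≥ k; block sizes are [1].
λ = 0: successive nullity increments [2, 1] count blocks of size ≥ k; block sizes are [2, 1].
λ = 6: successive nullity increments [1, 1] count blocks of size ≥ k; block sizes are [2].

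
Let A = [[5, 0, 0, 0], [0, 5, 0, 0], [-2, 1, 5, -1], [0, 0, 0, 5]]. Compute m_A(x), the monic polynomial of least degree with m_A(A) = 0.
The characteristic polynomial factors as (x - 5)^4. The minimal polynomial is ∏(x - λ)^{k_λ} where k_λ is the size of the largest Jordan block at λ.

For λ = 5: rank(A - 5I) = 1, and the largest Jordan block has size 2 (the smallest k with rank((A - 5I)^k) = rank((A - 5I)^(k+1))).

So m_A(x) = (x - 5)^2.

m_A(x) = (x - 5)^2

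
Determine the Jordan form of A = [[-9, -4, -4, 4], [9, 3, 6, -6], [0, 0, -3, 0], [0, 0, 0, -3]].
J = [[-3, 1, 0, 0], [0, -3, 0, 0], [0, 0, -3, 0], [0, 0, 0, -3]]

The characteristic polynomial is det(xI - A) = (x + 3)^4, so the eigenvalues are -3 (algebraic multiplicity 4).

For λ = -3: rank(A + 3I) = 1, rank((A + 3I)^2) = 0. The eigenspace has dimension 4 - 1 = 3, so there are 3 Jordan blocks; the rank sequence gives block sizes [2, 1, 1].

Assembling the blocks gives the Jordan form J above.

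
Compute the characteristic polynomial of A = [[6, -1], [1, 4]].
χ_A(x) = (x - 5)^2

xI - A = [[x - 6, 1], [-1, x - 4]].

Expanding det(xI - A) along the first row:
det(xI - A) = + (x - 6)·det([[x - 4]]) - (1)·det([[-1]]).

Evaluating gives χ_A(x) = x^2 - 10x + 25 = (x - 5)^2.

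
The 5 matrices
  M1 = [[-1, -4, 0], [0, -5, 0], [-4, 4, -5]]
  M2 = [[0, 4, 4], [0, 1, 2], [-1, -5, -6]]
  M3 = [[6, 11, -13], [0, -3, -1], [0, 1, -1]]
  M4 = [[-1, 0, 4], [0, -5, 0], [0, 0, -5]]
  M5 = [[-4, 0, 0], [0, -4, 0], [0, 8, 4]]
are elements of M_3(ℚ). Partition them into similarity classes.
4 classes: {M1, M4}, {M2}, {M3}, {M5}

Characteristic polynomials: χ_{M1} = (x + 1)(x + 5)^2, χ_{M2} = (x + 1)(x + 2)^2, χ_{M3} = (x - 6)(x + 2)^2, χ_{M4} = (x + 1)(x + 5)^2, χ_{M5} = (x - 4)(x + 4)^2.

{M1, M4}: invariant factors x + 5, (x + 1)(x + 5).

{M2}: invariant factors (x + 1)(x + 2)^2.

{M3}: invariant factors (x - 6)(x + 2)^2.

{M5}: invariant factors x + 4, (x - 4)(x + 4).

Matrices are similar if and only if their invariant-factor lists agree; the partition into similarity classes is {M1, M4}, {M2}, {M3}, {M5}.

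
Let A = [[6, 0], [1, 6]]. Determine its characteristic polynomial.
xI - A = [[x - 6, 0], [-1, x - 6]].

Expanding det(xI - A) along the first row:
det(xI - A) = + (x - 6)·det([[x - 6]]) - (0)·det([[-1]]).

Evaluating gives χ_A(x) = x^2 - 12x + 36 = (x - 6)^2.

χ_A(x) = (x - 6)^2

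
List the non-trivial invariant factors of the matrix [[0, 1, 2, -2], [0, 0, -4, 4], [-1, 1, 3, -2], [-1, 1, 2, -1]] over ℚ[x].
The Jordan structure of A has elementary divisors x^2, (x - 1), (x - 1). Arranging the block sizes at each eigenvalue in decreasing order and taking row products gives the invariant factors.

Invariant factors (smallest first, each dividing the next): x - 1, x^2(x - 1).

Check: the last factor x^2(x - 1) is the minimal polynomial, and the product x^2(x - 1)^2 is the characteristic polynomial.

x - 1, x^2(x - 1)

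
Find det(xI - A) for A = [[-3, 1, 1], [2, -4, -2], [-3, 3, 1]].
xI - A = [[x + 3, -1, -1], [-2, x + 4, 2], [3, -3, x - 1]].

Expanding det(xI - A) along the first row:
det(xI - A) = + (x + 3)·det([[x + 4, 2], [-3, x - 1]]) - (-1)·det([[-2, 2], [3, x - 1]]) + (-1)·det([[-2, x + 4], [3, -3]]).

Evaluating gives χ_A(x) = x^3 + 6x^2 + 12x + 8 = (x + 2)^3.

χ_A(x) = (x + 2)^3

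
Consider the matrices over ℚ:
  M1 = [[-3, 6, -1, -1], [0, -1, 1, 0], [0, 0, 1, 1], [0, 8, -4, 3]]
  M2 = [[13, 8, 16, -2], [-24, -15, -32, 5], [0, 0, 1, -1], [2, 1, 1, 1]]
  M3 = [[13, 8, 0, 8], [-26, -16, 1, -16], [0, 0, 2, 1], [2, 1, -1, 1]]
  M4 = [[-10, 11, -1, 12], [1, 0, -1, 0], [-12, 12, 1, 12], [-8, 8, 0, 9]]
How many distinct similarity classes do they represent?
Characteristic polynomials: χ_{M1} = (x - 1)^3(x + 3), χ_{M2} = (x - 1)^3(x + 3), χ_{M3} = (x - 1)^3(x + 3), χ_{M4} = (x - 1)^3(x + 3).

{M1, M2, M3}: invariant factors (x - 1)^3(x + 3).

{M4}: invariant factors x - 1, (x - 1)^2(x + 3).

Matrices are similar if and only if their invariant-factor lists agree; the partition into similarity classes is {M1, M2, M3}, {M4}.

2 classes: {M1, M2, M3}, {M4}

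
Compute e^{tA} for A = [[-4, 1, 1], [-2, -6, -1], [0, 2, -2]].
e^{tA} = [[(1 - t^2)*e^{-4*t}, t*e^{-4*t}, t*(t + 2)*e^{-4*t}/2], [2*t*(t - 1)*e^{-4*t}, (1 - 2*t)*e^{-4*t}, -t*(t + 1)*e^{-4*t}], [-2*t^2*e^{-4*t}, 2*t*e^{-4*t}, (t^2 + 2*t + 1)*e^{-4*t}]]

A has Jordan form J = [[-4, 1, 0], [0, -4, 1], [0, 0, -4]] with A = PJP^{-1}, so e^{tA} = P e^{tJ} P^{-1}.

For a Jordan block J_k(λ), e^{tJ_k(λ)} = e^{λt} · (I + tN + t^2 N^2/2! + ... + t^{k-1} N^{k-1}/(k-1)!) where N is the nilpotent superdiagonal part.

Assembling the blocks and conjugating back gives the entries of e^{tA} as shown above.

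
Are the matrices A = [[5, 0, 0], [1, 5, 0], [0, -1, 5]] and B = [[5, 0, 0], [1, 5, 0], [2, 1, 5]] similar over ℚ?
Two matrices over a field are similar if and only if they have the same invariant factors.

Both A and B have characteristic polynomial (x - 5)^3 and minimal polynomial (x - 5)^3. Computing further, both have invariant factors (x - 5)^3. Hence A and B are similar.

Yes.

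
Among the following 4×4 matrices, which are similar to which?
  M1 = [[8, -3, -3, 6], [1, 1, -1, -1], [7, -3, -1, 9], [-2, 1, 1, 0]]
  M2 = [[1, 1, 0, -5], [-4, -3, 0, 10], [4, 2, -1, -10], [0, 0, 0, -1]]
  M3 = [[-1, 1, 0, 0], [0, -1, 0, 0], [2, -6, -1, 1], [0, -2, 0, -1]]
3 classes: {M1}, {M2}, {M3}

Characteristic polynomials: χ_{M1} = (x - 2)^4, χ_{M2} = (x + 1)^4, χ_{M3} = (x + 1)^4.

{M1}: invariant factors (x - 2)^2, (x - 2)^2.

{M2}: invariant factors x + 1, x + 1, (x + 1)^2.

{M3}: invariant factors (x + 1)^2, (x + 1)^2.

Matrices are similar if and only if their invariant-factor lists agree; the partition into similarity classes is {M1}, {M2}, {M3}.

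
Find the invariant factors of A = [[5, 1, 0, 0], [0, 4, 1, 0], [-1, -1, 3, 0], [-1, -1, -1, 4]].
x - 4, (x - 4)^3

The Jordan structure of A has elementary divisors (x - 4)^3, (x - 4). Arranging the block sizes at each eigenvalue in decreasing order and taking row products gives the invariant factors.

Invariant factors (smallest first, each dividing the next): x - 4, (x - 4)^3.

Check: the last factor (x - 4)^3 is the minimal polynomial, and the product (x - 4)^4 is the characteristic polynomial.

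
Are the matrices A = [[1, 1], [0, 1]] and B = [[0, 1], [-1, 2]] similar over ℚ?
Two matrices over a field are similar if and only if they have the same invariant factors.

Both A and B have characteristic polynomial (x - 1)^2 and minimal polynomial (x - 1)^2. Computing further, both have invariant factors (x - 1)^2. Hence A and B are similar.

Yes.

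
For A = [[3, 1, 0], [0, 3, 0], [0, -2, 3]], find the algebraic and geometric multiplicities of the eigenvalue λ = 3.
The characteristic polynomial is (x - 3)^3, so the factor x - 3 appears with exponent 3: the algebraic multiplicity is 3.

rank(A - 3I) = 1, so the eigenspace has dimension 3 - 1 = 2: the geometric multiplicity is 2.

Since 2 < 3, A is not diagonalizable.

algebraic multiplicity 3, geometric multiplicity 2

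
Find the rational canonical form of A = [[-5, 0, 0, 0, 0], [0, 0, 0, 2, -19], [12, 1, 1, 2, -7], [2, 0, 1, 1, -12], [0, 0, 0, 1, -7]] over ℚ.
The invariant factors of A (the non-unit diagonal entries of the Smith normal form of xI - A over ℚ[x]) are x + 5, (x + 5)(x^3 - 3x + 1), each dividing the next. The characteristic polynomial is their product, (x + 5)^2(x^3 - 3x + 1).

The rational canonical form is the block-diagonal matrix of companion matrices C(f_i):
R = [[-5, 0, 0, 0, 0], [0, 0, 0, 0, -5], [0, 1, 0, 0, 14], [0, 0, 1, 0, 3], [0, 0, 0, 1, -5]].

Note the characteristic polynomial does not split into linear factors over ℚ, so A has no Jordan form over ℚ; the rational canonical form exists over any field.

R = [[-5, 0, 0, 0, 0], [0, 0, 0, 0, -5], [0, 1, 0, 0, 14], [0, 0, 1, 0, 3], [0, 0, 0, 1, -5]]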